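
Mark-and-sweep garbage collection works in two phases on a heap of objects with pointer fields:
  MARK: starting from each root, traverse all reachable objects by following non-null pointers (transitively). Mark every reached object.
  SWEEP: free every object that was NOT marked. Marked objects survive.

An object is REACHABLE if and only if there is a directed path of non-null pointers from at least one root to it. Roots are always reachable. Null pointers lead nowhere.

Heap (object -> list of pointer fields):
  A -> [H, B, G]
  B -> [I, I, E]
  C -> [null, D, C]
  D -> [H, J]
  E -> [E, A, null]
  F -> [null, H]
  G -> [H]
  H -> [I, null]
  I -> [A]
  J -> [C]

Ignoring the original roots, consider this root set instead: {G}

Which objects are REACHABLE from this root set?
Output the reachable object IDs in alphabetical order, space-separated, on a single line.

Answer: A B E G H I

Derivation:
Roots: G
Mark G: refs=H, marked=G
Mark H: refs=I null, marked=G H
Mark I: refs=A, marked=G H I
Mark A: refs=H B G, marked=A G H I
Mark B: refs=I I E, marked=A B G H I
Mark E: refs=E A null, marked=A B E G H I
Unmarked (collected): C D F J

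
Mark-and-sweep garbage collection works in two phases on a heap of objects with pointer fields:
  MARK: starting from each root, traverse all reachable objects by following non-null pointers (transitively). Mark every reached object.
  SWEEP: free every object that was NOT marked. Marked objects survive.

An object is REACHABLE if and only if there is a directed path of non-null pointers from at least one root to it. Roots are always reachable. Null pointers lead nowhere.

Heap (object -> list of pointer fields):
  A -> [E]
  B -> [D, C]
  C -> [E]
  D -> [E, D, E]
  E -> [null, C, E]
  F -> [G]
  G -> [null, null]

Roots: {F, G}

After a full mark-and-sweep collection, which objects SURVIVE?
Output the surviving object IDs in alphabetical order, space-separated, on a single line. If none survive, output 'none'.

Answer: F G

Derivation:
Roots: F G
Mark F: refs=G, marked=F
Mark G: refs=null null, marked=F G
Unmarked (collected): A B C D E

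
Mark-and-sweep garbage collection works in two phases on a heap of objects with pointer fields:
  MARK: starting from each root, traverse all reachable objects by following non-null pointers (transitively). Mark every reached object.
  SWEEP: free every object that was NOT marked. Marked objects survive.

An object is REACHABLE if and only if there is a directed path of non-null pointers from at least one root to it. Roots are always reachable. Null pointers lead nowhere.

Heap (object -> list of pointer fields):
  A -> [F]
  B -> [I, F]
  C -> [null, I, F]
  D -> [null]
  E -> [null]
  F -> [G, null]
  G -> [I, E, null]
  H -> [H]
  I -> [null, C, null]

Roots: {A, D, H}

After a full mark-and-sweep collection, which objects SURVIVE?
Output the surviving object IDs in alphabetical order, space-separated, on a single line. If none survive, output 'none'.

Answer: A C D E F G H I

Derivation:
Roots: A D H
Mark A: refs=F, marked=A
Mark D: refs=null, marked=A D
Mark H: refs=H, marked=A D H
Mark F: refs=G null, marked=A D F H
Mark G: refs=I E null, marked=A D F G H
Mark I: refs=null C null, marked=A D F G H I
Mark E: refs=null, marked=A D E F G H I
Mark C: refs=null I F, marked=A C D E F G H I
Unmarked (collected): B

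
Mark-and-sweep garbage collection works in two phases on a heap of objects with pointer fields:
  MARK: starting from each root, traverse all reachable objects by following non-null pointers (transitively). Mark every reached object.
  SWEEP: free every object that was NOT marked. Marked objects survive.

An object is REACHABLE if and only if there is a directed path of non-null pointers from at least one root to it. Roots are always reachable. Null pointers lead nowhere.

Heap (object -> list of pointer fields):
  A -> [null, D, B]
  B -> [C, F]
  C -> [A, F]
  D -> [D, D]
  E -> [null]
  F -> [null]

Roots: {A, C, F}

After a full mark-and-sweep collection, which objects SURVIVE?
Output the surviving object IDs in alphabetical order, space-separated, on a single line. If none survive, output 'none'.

Answer: A B C D F

Derivation:
Roots: A C F
Mark A: refs=null D B, marked=A
Mark C: refs=A F, marked=A C
Mark F: refs=null, marked=A C F
Mark D: refs=D D, marked=A C D F
Mark B: refs=C F, marked=A B C D F
Unmarked (collected): E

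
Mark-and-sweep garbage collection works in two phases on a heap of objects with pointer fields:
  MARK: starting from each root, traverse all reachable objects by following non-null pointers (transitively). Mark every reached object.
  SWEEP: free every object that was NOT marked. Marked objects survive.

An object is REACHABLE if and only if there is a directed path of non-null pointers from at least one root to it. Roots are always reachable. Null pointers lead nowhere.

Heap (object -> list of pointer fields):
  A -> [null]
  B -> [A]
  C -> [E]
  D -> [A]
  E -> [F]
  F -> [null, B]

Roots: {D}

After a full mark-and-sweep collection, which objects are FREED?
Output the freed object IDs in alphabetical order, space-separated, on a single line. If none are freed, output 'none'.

Answer: B C E F

Derivation:
Roots: D
Mark D: refs=A, marked=D
Mark A: refs=null, marked=A D
Unmarked (collected): B C E F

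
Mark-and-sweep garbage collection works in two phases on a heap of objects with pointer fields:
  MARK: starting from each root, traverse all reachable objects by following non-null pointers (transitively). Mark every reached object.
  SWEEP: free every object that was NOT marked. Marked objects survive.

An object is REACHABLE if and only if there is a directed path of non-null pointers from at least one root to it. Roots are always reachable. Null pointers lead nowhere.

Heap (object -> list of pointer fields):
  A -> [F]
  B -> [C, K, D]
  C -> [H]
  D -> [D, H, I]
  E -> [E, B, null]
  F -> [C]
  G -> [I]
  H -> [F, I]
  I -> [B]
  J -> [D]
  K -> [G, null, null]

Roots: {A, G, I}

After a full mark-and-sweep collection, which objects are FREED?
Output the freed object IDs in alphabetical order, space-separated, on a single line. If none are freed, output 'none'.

Answer: E J

Derivation:
Roots: A G I
Mark A: refs=F, marked=A
Mark G: refs=I, marked=A G
Mark I: refs=B, marked=A G I
Mark F: refs=C, marked=A F G I
Mark B: refs=C K D, marked=A B F G I
Mark C: refs=H, marked=A B C F G I
Mark K: refs=G null null, marked=A B C F G I K
Mark D: refs=D H I, marked=A B C D F G I K
Mark H: refs=F I, marked=A B C D F G H I K
Unmarked (collected): E J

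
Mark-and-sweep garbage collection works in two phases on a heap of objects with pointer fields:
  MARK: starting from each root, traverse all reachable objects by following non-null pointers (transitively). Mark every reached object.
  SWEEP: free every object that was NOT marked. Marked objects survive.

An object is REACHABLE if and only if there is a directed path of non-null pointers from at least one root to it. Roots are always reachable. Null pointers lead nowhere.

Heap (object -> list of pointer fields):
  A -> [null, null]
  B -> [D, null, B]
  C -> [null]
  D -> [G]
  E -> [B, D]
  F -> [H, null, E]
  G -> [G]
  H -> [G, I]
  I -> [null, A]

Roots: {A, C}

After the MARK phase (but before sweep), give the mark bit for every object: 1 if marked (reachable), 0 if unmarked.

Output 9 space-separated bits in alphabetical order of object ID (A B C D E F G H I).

Roots: A C
Mark A: refs=null null, marked=A
Mark C: refs=null, marked=A C
Unmarked (collected): B D E F G H I

Answer: 1 0 1 0 0 0 0 0 0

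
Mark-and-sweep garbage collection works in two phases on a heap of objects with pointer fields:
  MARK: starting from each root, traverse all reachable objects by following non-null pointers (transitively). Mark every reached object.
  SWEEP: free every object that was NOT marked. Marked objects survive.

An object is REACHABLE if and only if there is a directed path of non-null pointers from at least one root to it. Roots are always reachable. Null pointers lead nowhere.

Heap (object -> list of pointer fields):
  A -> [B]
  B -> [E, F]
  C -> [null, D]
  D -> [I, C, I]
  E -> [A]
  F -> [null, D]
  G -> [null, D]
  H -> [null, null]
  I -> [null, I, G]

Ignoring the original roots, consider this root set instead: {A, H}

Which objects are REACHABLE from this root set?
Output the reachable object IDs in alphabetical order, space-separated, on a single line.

Roots: A H
Mark A: refs=B, marked=A
Mark H: refs=null null, marked=A H
Mark B: refs=E F, marked=A B H
Mark E: refs=A, marked=A B E H
Mark F: refs=null D, marked=A B E F H
Mark D: refs=I C I, marked=A B D E F H
Mark I: refs=null I G, marked=A B D E F H I
Mark C: refs=null D, marked=A B C D E F H I
Mark G: refs=null D, marked=A B C D E F G H I
Unmarked (collected): (none)

Answer: A B C D E F G H I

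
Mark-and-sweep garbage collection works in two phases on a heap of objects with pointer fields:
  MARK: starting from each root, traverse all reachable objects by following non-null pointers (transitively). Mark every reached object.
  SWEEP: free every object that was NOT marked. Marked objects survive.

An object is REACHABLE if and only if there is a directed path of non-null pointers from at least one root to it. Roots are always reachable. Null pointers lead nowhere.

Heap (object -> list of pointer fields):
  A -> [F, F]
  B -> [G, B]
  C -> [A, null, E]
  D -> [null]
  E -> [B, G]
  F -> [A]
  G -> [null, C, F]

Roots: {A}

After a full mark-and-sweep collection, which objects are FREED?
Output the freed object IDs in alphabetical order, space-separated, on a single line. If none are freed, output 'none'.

Roots: A
Mark A: refs=F F, marked=A
Mark F: refs=A, marked=A F
Unmarked (collected): B C D E G

Answer: B C D E G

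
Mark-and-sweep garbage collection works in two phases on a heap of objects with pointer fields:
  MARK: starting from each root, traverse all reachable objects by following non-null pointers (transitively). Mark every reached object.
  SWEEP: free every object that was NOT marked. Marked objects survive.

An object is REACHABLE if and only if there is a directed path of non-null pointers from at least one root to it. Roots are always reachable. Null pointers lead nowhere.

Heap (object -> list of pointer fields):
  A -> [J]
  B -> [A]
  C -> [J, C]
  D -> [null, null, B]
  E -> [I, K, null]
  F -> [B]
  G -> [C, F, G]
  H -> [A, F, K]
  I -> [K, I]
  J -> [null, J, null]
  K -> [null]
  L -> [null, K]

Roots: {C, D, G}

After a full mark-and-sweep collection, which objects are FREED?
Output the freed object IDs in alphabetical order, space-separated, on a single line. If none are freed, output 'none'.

Roots: C D G
Mark C: refs=J C, marked=C
Mark D: refs=null null B, marked=C D
Mark G: refs=C F G, marked=C D G
Mark J: refs=null J null, marked=C D G J
Mark B: refs=A, marked=B C D G J
Mark F: refs=B, marked=B C D F G J
Mark A: refs=J, marked=A B C D F G J
Unmarked (collected): E H I K L

Answer: E H I K L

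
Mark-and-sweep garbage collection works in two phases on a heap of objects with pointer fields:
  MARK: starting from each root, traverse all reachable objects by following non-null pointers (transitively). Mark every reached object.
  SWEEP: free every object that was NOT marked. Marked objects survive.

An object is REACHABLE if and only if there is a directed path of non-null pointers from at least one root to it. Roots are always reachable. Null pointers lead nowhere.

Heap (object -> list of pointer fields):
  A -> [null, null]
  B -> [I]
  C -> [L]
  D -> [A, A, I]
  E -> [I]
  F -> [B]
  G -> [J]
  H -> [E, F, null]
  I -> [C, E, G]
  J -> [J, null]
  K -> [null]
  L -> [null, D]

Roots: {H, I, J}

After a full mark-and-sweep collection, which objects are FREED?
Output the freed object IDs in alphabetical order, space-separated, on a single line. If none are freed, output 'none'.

Roots: H I J
Mark H: refs=E F null, marked=H
Mark I: refs=C E G, marked=H I
Mark J: refs=J null, marked=H I J
Mark E: refs=I, marked=E H I J
Mark F: refs=B, marked=E F H I J
Mark C: refs=L, marked=C E F H I J
Mark G: refs=J, marked=C E F G H I J
Mark B: refs=I, marked=B C E F G H I J
Mark L: refs=null D, marked=B C E F G H I J L
Mark D: refs=A A I, marked=B C D E F G H I J L
Mark A: refs=null null, marked=A B C D E F G H I J L
Unmarked (collected): K

Answer: K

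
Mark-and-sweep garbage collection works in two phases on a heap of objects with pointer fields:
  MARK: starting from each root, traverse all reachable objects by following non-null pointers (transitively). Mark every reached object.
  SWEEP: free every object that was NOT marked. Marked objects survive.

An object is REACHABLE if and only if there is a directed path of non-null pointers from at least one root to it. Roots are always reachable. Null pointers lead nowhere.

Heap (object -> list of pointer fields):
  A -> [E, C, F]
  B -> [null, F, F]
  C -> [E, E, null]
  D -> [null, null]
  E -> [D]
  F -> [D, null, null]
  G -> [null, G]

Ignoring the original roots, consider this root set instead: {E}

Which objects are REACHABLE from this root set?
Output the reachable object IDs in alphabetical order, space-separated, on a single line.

Answer: D E

Derivation:
Roots: E
Mark E: refs=D, marked=E
Mark D: refs=null null, marked=D E
Unmarked (collected): A B C F G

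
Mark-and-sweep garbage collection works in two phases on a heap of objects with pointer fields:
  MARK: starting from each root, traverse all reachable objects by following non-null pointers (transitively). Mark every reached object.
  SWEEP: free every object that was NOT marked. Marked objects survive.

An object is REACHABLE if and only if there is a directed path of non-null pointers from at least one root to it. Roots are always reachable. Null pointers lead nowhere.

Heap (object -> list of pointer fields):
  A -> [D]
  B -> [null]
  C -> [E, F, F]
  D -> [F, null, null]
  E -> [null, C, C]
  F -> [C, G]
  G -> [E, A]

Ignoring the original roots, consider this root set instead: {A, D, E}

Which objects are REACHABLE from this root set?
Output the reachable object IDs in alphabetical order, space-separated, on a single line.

Roots: A D E
Mark A: refs=D, marked=A
Mark D: refs=F null null, marked=A D
Mark E: refs=null C C, marked=A D E
Mark F: refs=C G, marked=A D E F
Mark C: refs=E F F, marked=A C D E F
Mark G: refs=E A, marked=A C D E F G
Unmarked (collected): B

Answer: A C D E F G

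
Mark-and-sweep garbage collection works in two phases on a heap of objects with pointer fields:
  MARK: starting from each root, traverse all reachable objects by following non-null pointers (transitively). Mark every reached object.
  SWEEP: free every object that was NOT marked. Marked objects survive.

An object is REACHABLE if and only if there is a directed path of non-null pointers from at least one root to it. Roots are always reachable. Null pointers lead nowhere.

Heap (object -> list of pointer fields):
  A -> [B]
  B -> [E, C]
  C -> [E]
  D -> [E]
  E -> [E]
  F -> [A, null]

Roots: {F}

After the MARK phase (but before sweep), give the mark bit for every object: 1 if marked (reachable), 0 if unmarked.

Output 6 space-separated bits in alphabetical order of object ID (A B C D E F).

Answer: 1 1 1 0 1 1

Derivation:
Roots: F
Mark F: refs=A null, marked=F
Mark A: refs=B, marked=A F
Mark B: refs=E C, marked=A B F
Mark E: refs=E, marked=A B E F
Mark C: refs=E, marked=A B C E F
Unmarked (collected): D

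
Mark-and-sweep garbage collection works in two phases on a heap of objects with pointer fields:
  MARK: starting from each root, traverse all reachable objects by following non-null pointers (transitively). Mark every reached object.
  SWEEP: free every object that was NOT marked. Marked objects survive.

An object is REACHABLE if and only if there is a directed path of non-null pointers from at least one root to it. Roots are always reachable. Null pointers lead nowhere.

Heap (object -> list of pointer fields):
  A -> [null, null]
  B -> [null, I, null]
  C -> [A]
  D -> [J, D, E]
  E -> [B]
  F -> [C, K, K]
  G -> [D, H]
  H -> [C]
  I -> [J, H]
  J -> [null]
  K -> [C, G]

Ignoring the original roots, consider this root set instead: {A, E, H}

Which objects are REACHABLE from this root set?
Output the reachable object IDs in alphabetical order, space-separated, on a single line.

Answer: A B C E H I J

Derivation:
Roots: A E H
Mark A: refs=null null, marked=A
Mark E: refs=B, marked=A E
Mark H: refs=C, marked=A E H
Mark B: refs=null I null, marked=A B E H
Mark C: refs=A, marked=A B C E H
Mark I: refs=J H, marked=A B C E H I
Mark J: refs=null, marked=A B C E H I J
Unmarked (collected): D F G K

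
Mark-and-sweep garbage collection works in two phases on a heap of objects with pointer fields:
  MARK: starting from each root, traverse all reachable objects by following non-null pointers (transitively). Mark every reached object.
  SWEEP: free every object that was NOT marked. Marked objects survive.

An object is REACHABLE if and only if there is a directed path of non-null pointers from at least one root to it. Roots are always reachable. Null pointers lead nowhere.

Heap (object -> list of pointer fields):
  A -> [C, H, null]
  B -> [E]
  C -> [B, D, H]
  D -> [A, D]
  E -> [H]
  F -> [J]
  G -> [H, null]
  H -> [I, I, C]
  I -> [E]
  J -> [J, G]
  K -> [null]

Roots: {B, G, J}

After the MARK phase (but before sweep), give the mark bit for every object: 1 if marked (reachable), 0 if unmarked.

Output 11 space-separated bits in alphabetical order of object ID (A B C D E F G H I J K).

Answer: 1 1 1 1 1 0 1 1 1 1 0

Derivation:
Roots: B G J
Mark B: refs=E, marked=B
Mark G: refs=H null, marked=B G
Mark J: refs=J G, marked=B G J
Mark E: refs=H, marked=B E G J
Mark H: refs=I I C, marked=B E G H J
Mark I: refs=E, marked=B E G H I J
Mark C: refs=B D H, marked=B C E G H I J
Mark D: refs=A D, marked=B C D E G H I J
Mark A: refs=C H null, marked=A B C D E G H I J
Unmarked (collected): F K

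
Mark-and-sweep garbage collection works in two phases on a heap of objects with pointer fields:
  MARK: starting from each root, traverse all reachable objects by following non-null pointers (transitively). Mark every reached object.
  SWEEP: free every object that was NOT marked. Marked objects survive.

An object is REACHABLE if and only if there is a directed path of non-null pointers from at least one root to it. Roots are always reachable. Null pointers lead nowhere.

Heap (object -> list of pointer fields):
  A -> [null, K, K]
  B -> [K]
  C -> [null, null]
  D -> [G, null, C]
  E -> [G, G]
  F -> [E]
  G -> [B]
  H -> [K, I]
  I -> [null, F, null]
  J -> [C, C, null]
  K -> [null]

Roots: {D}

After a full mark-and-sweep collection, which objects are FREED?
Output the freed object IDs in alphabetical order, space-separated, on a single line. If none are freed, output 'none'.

Answer: A E F H I J

Derivation:
Roots: D
Mark D: refs=G null C, marked=D
Mark G: refs=B, marked=D G
Mark C: refs=null null, marked=C D G
Mark B: refs=K, marked=B C D G
Mark K: refs=null, marked=B C D G K
Unmarked (collected): A E F H I J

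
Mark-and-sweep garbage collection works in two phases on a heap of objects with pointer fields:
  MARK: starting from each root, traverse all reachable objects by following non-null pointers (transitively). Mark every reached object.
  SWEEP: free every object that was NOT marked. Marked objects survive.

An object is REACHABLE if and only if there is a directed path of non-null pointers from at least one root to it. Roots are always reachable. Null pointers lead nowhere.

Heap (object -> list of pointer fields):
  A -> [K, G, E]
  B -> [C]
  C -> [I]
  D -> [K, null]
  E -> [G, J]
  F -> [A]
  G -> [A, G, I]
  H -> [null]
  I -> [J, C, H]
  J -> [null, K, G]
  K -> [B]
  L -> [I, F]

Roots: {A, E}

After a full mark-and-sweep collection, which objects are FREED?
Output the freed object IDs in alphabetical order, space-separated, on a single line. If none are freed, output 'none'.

Roots: A E
Mark A: refs=K G E, marked=A
Mark E: refs=G J, marked=A E
Mark K: refs=B, marked=A E K
Mark G: refs=A G I, marked=A E G K
Mark J: refs=null K G, marked=A E G J K
Mark B: refs=C, marked=A B E G J K
Mark I: refs=J C H, marked=A B E G I J K
Mark C: refs=I, marked=A B C E G I J K
Mark H: refs=null, marked=A B C E G H I J K
Unmarked (collected): D F L

Answer: D F L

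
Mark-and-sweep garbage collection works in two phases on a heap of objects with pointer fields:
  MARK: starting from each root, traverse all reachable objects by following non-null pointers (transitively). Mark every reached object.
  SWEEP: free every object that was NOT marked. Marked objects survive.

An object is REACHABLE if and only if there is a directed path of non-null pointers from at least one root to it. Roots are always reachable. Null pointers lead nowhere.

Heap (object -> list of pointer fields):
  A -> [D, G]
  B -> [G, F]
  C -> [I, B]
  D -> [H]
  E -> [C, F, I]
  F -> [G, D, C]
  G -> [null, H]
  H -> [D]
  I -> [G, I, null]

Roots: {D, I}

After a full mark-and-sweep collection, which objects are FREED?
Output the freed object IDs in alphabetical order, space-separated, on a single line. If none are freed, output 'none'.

Answer: A B C E F

Derivation:
Roots: D I
Mark D: refs=H, marked=D
Mark I: refs=G I null, marked=D I
Mark H: refs=D, marked=D H I
Mark G: refs=null H, marked=D G H I
Unmarked (collected): A B C E F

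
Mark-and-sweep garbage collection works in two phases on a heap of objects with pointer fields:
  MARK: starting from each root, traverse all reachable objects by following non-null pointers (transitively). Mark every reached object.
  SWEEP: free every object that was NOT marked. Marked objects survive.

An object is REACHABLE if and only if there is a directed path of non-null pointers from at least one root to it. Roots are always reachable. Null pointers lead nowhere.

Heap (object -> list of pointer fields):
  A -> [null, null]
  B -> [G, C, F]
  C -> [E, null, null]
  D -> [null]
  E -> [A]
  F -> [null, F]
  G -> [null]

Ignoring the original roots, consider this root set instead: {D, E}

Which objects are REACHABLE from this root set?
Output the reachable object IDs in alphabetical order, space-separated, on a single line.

Answer: A D E

Derivation:
Roots: D E
Mark D: refs=null, marked=D
Mark E: refs=A, marked=D E
Mark A: refs=null null, marked=A D E
Unmarked (collected): B C F G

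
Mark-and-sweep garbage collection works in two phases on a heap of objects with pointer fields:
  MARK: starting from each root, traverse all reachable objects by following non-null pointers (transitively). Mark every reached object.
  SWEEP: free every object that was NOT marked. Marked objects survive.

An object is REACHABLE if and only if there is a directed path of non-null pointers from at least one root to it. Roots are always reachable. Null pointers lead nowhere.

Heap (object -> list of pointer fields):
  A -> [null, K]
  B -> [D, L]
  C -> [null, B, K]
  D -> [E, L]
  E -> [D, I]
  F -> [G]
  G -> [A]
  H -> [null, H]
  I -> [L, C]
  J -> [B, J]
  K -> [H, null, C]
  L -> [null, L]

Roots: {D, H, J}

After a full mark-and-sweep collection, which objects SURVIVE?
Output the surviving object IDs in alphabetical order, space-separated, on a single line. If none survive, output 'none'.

Answer: B C D E H I J K L

Derivation:
Roots: D H J
Mark D: refs=E L, marked=D
Mark H: refs=null H, marked=D H
Mark J: refs=B J, marked=D H J
Mark E: refs=D I, marked=D E H J
Mark L: refs=null L, marked=D E H J L
Mark B: refs=D L, marked=B D E H J L
Mark I: refs=L C, marked=B D E H I J L
Mark C: refs=null B K, marked=B C D E H I J L
Mark K: refs=H null C, marked=B C D E H I J K L
Unmarked (collected): A F G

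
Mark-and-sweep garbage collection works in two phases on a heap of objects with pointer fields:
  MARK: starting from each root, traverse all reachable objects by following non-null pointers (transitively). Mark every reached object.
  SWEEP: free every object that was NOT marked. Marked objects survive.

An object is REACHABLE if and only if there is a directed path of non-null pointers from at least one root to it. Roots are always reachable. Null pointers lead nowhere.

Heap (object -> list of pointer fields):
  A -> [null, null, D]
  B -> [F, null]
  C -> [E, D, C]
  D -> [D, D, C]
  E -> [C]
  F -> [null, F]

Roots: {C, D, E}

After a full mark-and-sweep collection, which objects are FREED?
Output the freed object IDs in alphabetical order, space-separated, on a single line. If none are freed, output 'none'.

Answer: A B F

Derivation:
Roots: C D E
Mark C: refs=E D C, marked=C
Mark D: refs=D D C, marked=C D
Mark E: refs=C, marked=C D E
Unmarked (collected): A B F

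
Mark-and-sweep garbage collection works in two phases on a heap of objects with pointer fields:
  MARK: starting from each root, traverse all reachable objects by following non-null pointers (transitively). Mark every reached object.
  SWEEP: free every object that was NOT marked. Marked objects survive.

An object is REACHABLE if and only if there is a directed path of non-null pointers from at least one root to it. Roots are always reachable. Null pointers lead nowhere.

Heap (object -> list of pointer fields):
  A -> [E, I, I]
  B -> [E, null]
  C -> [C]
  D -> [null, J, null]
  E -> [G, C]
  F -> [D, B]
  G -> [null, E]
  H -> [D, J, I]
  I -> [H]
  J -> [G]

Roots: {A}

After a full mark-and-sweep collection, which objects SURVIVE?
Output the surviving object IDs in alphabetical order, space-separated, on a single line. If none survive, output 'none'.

Roots: A
Mark A: refs=E I I, marked=A
Mark E: refs=G C, marked=A E
Mark I: refs=H, marked=A E I
Mark G: refs=null E, marked=A E G I
Mark C: refs=C, marked=A C E G I
Mark H: refs=D J I, marked=A C E G H I
Mark D: refs=null J null, marked=A C D E G H I
Mark J: refs=G, marked=A C D E G H I J
Unmarked (collected): B F

Answer: A C D E G H I J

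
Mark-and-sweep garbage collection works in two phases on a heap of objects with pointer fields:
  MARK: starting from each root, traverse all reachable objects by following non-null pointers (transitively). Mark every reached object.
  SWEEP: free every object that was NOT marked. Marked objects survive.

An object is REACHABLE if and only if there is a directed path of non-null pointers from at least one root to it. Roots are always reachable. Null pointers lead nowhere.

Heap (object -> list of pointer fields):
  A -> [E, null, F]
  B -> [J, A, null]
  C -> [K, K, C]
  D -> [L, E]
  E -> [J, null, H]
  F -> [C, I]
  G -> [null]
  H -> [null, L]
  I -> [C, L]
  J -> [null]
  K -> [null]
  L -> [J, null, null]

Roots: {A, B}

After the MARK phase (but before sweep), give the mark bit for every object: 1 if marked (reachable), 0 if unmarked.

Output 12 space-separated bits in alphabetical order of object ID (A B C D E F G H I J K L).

Answer: 1 1 1 0 1 1 0 1 1 1 1 1

Derivation:
Roots: A B
Mark A: refs=E null F, marked=A
Mark B: refs=J A null, marked=A B
Mark E: refs=J null H, marked=A B E
Mark F: refs=C I, marked=A B E F
Mark J: refs=null, marked=A B E F J
Mark H: refs=null L, marked=A B E F H J
Mark C: refs=K K C, marked=A B C E F H J
Mark I: refs=C L, marked=A B C E F H I J
Mark L: refs=J null null, marked=A B C E F H I J L
Mark K: refs=null, marked=A B C E F H I J K L
Unmarked (collected): D G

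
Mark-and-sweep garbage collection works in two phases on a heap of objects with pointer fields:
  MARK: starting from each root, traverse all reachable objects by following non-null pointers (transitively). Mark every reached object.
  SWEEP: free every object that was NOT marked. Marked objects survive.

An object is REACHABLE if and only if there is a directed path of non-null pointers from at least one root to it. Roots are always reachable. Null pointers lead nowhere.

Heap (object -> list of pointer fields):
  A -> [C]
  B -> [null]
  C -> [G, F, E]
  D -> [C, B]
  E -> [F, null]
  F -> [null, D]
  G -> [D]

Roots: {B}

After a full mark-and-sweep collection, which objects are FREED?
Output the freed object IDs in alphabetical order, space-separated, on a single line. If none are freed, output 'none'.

Roots: B
Mark B: refs=null, marked=B
Unmarked (collected): A C D E F G

Answer: A C D E F G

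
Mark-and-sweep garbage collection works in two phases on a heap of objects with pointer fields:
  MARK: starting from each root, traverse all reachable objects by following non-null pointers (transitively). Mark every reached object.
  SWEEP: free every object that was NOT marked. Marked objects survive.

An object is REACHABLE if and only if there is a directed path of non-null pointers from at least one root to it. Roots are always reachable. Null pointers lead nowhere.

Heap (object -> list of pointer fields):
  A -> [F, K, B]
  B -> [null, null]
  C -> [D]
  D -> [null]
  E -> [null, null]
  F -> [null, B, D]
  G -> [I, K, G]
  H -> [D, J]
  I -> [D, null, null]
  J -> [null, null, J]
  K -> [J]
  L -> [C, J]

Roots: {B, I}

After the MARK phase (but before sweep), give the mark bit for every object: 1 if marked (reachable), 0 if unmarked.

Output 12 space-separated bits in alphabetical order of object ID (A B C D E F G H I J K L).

Roots: B I
Mark B: refs=null null, marked=B
Mark I: refs=D null null, marked=B I
Mark D: refs=null, marked=B D I
Unmarked (collected): A C E F G H J K L

Answer: 0 1 0 1 0 0 0 0 1 0 0 0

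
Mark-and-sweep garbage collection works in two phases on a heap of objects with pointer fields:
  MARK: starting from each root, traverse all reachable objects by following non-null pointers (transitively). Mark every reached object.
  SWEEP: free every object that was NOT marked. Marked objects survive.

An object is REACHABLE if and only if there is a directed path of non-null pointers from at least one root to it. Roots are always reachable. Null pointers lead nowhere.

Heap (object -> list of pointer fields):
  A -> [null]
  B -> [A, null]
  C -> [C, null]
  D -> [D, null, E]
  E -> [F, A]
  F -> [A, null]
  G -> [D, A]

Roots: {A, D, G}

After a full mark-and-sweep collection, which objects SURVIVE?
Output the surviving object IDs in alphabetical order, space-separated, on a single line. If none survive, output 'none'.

Answer: A D E F G

Derivation:
Roots: A D G
Mark A: refs=null, marked=A
Mark D: refs=D null E, marked=A D
Mark G: refs=D A, marked=A D G
Mark E: refs=F A, marked=A D E G
Mark F: refs=A null, marked=A D E F G
Unmarked (collected): B C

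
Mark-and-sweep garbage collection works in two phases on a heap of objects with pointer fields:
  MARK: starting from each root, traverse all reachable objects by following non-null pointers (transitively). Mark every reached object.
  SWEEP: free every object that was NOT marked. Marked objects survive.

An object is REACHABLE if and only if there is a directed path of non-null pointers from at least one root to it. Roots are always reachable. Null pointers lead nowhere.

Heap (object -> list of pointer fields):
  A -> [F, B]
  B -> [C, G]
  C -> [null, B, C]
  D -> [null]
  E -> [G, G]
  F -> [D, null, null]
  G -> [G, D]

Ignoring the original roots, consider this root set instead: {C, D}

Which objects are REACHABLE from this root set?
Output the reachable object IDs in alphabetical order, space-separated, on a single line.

Answer: B C D G

Derivation:
Roots: C D
Mark C: refs=null B C, marked=C
Mark D: refs=null, marked=C D
Mark B: refs=C G, marked=B C D
Mark G: refs=G D, marked=B C D G
Unmarked (collected): A E F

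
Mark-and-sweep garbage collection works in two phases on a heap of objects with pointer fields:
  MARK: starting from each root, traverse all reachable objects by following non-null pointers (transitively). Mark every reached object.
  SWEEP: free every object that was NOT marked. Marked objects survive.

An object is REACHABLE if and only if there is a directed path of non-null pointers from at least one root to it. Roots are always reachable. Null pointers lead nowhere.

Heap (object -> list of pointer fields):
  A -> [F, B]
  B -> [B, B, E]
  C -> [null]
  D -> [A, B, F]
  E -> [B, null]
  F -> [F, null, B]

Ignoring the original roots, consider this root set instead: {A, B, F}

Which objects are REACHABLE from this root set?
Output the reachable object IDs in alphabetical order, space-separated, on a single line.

Roots: A B F
Mark A: refs=F B, marked=A
Mark B: refs=B B E, marked=A B
Mark F: refs=F null B, marked=A B F
Mark E: refs=B null, marked=A B E F
Unmarked (collected): C D

Answer: A B E F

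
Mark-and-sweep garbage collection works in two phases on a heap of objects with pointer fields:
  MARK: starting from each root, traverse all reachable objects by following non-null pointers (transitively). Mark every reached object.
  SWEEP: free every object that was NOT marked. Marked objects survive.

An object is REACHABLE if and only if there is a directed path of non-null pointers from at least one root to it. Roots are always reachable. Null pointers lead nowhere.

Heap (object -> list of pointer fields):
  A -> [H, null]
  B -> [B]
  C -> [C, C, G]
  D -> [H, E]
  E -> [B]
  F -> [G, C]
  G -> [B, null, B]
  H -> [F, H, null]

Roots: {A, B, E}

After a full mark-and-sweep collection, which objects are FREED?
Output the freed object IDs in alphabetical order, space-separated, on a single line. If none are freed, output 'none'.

Answer: D

Derivation:
Roots: A B E
Mark A: refs=H null, marked=A
Mark B: refs=B, marked=A B
Mark E: refs=B, marked=A B E
Mark H: refs=F H null, marked=A B E H
Mark F: refs=G C, marked=A B E F H
Mark G: refs=B null B, marked=A B E F G H
Mark C: refs=C C G, marked=A B C E F G H
Unmarked (collected): D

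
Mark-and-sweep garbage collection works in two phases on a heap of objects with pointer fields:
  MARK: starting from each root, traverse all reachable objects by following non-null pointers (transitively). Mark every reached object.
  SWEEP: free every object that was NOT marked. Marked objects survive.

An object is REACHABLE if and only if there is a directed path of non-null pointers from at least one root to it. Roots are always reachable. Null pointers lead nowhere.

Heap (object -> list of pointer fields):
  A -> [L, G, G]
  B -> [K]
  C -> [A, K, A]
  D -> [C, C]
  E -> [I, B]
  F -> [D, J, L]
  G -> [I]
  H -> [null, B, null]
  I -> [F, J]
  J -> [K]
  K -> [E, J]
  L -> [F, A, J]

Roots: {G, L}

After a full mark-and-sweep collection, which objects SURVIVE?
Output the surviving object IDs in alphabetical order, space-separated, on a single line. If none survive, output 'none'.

Roots: G L
Mark G: refs=I, marked=G
Mark L: refs=F A J, marked=G L
Mark I: refs=F J, marked=G I L
Mark F: refs=D J L, marked=F G I L
Mark A: refs=L G G, marked=A F G I L
Mark J: refs=K, marked=A F G I J L
Mark D: refs=C C, marked=A D F G I J L
Mark K: refs=E J, marked=A D F G I J K L
Mark C: refs=A K A, marked=A C D F G I J K L
Mark E: refs=I B, marked=A C D E F G I J K L
Mark B: refs=K, marked=A B C D E F G I J K L
Unmarked (collected): H

Answer: A B C D E F G I J K L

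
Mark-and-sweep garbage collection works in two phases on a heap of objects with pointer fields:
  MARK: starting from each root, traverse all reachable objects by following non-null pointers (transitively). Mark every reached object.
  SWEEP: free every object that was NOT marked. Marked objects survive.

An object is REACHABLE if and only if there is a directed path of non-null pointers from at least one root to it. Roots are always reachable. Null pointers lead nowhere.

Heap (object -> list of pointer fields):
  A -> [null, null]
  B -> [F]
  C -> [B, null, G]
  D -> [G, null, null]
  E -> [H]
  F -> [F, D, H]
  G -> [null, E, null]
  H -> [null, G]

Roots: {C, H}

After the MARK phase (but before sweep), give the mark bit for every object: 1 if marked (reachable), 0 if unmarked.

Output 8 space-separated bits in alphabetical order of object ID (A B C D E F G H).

Answer: 0 1 1 1 1 1 1 1

Derivation:
Roots: C H
Mark C: refs=B null G, marked=C
Mark H: refs=null G, marked=C H
Mark B: refs=F, marked=B C H
Mark G: refs=null E null, marked=B C G H
Mark F: refs=F D H, marked=B C F G H
Mark E: refs=H, marked=B C E F G H
Mark D: refs=G null null, marked=B C D E F G H
Unmarked (collected): A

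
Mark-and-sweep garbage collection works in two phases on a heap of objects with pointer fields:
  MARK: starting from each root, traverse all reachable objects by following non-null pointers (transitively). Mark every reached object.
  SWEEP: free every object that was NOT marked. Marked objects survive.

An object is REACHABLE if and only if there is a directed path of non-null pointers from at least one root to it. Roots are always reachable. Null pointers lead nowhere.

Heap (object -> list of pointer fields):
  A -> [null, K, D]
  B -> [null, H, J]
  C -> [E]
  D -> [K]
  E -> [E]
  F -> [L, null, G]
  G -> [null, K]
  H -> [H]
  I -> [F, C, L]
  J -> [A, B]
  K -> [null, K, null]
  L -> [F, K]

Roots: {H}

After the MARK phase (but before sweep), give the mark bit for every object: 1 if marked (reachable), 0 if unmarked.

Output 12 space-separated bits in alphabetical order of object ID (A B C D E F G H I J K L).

Answer: 0 0 0 0 0 0 0 1 0 0 0 0

Derivation:
Roots: H
Mark H: refs=H, marked=H
Unmarked (collected): A B C D E F G I J K L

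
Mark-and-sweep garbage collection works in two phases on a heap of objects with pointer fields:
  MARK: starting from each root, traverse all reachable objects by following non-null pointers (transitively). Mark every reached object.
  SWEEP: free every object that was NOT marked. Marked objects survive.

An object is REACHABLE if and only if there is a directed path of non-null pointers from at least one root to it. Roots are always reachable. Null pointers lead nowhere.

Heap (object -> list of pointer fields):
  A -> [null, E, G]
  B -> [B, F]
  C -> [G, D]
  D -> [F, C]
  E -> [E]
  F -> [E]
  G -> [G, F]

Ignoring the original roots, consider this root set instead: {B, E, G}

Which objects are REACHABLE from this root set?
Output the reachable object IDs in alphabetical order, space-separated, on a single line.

Roots: B E G
Mark B: refs=B F, marked=B
Mark E: refs=E, marked=B E
Mark G: refs=G F, marked=B E G
Mark F: refs=E, marked=B E F G
Unmarked (collected): A C D

Answer: B E F G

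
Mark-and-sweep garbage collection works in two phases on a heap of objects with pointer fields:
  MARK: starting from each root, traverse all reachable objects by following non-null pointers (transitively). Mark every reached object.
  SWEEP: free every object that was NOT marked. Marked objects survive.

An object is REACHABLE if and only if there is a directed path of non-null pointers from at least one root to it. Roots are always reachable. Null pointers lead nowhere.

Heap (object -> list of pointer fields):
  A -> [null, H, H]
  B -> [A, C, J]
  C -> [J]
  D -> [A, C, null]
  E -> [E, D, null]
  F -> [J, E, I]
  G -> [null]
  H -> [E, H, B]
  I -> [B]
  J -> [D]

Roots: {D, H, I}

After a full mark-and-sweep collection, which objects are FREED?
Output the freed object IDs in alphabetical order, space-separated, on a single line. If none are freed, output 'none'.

Answer: F G

Derivation:
Roots: D H I
Mark D: refs=A C null, marked=D
Mark H: refs=E H B, marked=D H
Mark I: refs=B, marked=D H I
Mark A: refs=null H H, marked=A D H I
Mark C: refs=J, marked=A C D H I
Mark E: refs=E D null, marked=A C D E H I
Mark B: refs=A C J, marked=A B C D E H I
Mark J: refs=D, marked=A B C D E H I J
Unmarked (collected): F G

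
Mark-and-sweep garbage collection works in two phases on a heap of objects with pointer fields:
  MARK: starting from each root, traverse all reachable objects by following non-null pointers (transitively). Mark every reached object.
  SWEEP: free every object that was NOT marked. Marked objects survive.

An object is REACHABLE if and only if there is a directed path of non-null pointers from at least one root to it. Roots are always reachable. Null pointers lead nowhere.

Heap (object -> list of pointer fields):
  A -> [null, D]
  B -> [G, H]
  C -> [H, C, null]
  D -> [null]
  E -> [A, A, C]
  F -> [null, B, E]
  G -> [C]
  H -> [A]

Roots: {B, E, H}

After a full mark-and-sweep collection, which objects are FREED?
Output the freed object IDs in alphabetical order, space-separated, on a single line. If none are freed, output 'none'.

Roots: B E H
Mark B: refs=G H, marked=B
Mark E: refs=A A C, marked=B E
Mark H: refs=A, marked=B E H
Mark G: refs=C, marked=B E G H
Mark A: refs=null D, marked=A B E G H
Mark C: refs=H C null, marked=A B C E G H
Mark D: refs=null, marked=A B C D E G H
Unmarked (collected): F

Answer: F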